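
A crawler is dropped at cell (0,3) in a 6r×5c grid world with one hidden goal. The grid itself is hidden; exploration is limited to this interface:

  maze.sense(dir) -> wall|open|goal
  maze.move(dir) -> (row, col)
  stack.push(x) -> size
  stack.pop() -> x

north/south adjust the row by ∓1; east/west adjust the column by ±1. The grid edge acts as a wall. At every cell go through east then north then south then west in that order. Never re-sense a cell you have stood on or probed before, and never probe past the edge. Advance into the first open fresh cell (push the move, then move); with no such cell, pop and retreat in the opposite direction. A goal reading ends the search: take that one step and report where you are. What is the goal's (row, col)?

>>> maze.sense dir→east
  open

>>> stack.push x→east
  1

>>> maze.move dir→east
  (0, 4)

>>> maze.sense dir→south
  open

>>> stack.push x→south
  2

>>> maze.move dir→south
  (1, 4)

>>> maze.sense dir→south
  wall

>>> maze.sense dir→west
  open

>>> stack.push x→west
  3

>>> maze.move dir→west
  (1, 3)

>>> maze.sense dir→south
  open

>>> stack.push x→south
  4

>>> maze.move dir→south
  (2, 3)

>>> maze.sense dir→south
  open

>>> stack.push x→south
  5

>>> maze.move dir→south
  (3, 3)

>>> maze.sense dir→east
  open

>>> stack.push x→east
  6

>>> maze.move dir→east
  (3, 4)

>>> maze.sense dir→south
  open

>>> stack.push x→south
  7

>>> maze.move dir→south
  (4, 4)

>>> maze.sense dir→south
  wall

>>> maze.sense dir→west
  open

>>> stack.push x→west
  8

>>> maze.move dir→west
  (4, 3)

>>> maze.sense dir→south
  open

>>> stack.push x→south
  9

>>> maze.move dir→south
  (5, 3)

>>> maze.sense dir→west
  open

>>> stack.push x→west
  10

>>> maze.move dir→west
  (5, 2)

>>> maze.sense dir→north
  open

>>> stack.push x→north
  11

>>> maze.move dir→north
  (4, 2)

>>> maze.sense dir→north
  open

>>> stack.push x→north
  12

>>> maze.move dir→north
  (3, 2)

>>> maze.sense dir→north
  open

>>> stack.push x→north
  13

>>> maze.move dir→north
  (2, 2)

>>> maze.sense dir→north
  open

>>> stack.push x→north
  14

>>> maze.move dir→north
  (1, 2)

>>> maze.sense dir→north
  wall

>>> maze.sense dir→west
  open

>>> stack.push x→west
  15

>>> maze.move dir→west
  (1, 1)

>>> maze.sense dir→north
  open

>>> stack.push x→north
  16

>>> maze.move dir→north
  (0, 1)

>>> maze.sense dir→west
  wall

>>> stack.pop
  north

>>> maze.move dir→south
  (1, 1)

>>> maze.sense dir→south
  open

>>> stack.push x→south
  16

>>> maze.move dir→south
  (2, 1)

>>> maze.sense dir→south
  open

>>> stack.push x→south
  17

>>> maze.move dir→south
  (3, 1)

>>> maze.sense dir→south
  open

>>> stack.push x→south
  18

>>> maze.move dir→south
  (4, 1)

>>> maze.sense dir→south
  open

>>> stack.push x→south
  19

>>> maze.move dir→south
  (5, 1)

>>> maze.sense dir→west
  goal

>>> maze.move dir→west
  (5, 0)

Answer: (5, 0)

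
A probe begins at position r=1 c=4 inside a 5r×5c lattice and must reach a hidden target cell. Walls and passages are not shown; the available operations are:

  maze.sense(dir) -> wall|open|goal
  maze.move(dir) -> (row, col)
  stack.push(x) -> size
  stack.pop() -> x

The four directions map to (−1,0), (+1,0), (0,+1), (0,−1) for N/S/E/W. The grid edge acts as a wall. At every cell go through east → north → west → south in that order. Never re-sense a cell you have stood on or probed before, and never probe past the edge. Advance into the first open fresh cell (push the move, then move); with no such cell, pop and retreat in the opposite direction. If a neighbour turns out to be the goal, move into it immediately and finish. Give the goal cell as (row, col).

Using maze.sense on north, giving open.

I invoke stack.push on north, and observe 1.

I try maze.move on north, yielding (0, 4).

Next I call maze.sense on west, → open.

Using stack.push on west, → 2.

Invoking maze.move on west, → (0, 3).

Calling maze.sense on west, and see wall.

I run maze.sense on south, giving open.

Invoking stack.push on south, — result: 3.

Then maze.move on south, : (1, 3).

I invoke maze.sense on west, and observe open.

Calling stack.push on west, and observe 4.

I invoke maze.move on west, yielding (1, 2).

I invoke maze.sense on west, — result: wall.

Then maze.sense on south, and get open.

I call stack.push on south, and see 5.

Using maze.move on south, which returns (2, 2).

Next I call maze.sense on east, and observe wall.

I try maze.sense on west, — result: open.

I invoke stack.push on west, : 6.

I run maze.move on west, which returns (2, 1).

Invoking maze.sense on west, and see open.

I run stack.push on west, which returns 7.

Then maze.move on west, and get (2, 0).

Calling maze.sense on north, — result: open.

Next I call stack.push on north, : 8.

Then maze.move on north, — result: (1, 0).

Next I call maze.sense on north, — result: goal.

I invoke maze.move on north, which returns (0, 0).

Answer: (0, 0)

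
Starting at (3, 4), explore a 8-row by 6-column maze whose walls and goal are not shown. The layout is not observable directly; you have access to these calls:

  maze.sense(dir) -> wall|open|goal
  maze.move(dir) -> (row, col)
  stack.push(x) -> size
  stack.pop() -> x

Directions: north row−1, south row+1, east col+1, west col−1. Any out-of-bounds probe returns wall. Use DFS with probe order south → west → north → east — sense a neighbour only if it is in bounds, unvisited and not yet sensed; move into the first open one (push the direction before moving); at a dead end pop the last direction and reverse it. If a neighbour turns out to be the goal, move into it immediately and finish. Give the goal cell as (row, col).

[in] maze.sense dir: south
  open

[in] stack.push x: south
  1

[in] maze.move dir: south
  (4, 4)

[in] maze.sense dir: south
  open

[in] stack.push x: south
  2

[in] maze.move dir: south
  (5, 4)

[in] maze.sense dir: south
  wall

[in] maze.sense dir: west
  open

[in] stack.push x: west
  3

[in] maze.move dir: west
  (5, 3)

[in] maze.sense dir: south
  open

[in] stack.push x: south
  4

[in] maze.move dir: south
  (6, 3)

[in] maze.sense dir: south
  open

[in] stack.push x: south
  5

[in] maze.move dir: south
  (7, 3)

[in] maze.sense dir: west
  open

[in] stack.push x: west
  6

[in] maze.move dir: west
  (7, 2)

[in] maze.sense dir: west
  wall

[in] maze.sense dir: north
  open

[in] stack.push x: north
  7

[in] maze.move dir: north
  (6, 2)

[in] maze.sense dir: west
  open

[in] stack.push x: west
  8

[in] maze.move dir: west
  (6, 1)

[in] maze.sense dir: west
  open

[in] stack.push x: west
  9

[in] maze.move dir: west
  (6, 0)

[in] maze.sense dir: south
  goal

[in] maze.move dir: south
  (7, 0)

Answer: (7, 0)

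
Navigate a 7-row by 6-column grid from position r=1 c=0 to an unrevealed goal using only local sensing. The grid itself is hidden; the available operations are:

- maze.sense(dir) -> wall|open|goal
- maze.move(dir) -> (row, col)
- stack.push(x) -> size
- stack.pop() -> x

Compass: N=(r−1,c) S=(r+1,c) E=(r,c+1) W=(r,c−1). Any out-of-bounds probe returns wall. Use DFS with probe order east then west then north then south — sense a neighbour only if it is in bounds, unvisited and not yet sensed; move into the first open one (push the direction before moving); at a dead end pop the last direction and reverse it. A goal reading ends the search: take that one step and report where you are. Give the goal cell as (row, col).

-> sense(dir='east')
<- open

-> push(x='east')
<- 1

-> move(dir='east')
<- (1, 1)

-> sense(dir='east')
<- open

-> push(x='east')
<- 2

-> move(dir='east')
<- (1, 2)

-> sense(dir='east')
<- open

-> push(x='east')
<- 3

-> move(dir='east')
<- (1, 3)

-> sense(dir='east')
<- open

-> push(x='east')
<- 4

-> move(dir='east')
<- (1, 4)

-> sense(dir='east')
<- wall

-> sense(dir='north')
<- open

-> push(x='north')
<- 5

-> move(dir='north')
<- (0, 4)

-> sense(dir='east')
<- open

-> push(x='east')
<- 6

-> move(dir='east')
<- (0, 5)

-> pop()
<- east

-> move(dir='west')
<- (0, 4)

-> sense(dir='west')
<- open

-> push(x='west')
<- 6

-> move(dir='west')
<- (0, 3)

-> sense(dir='west')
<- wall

-> pop()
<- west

-> move(dir='east')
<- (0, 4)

-> pop()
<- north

-> move(dir='south')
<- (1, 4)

-> sense(dir='south')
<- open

-> push(x='south')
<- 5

-> move(dir='south')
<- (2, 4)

-> sense(dir='east')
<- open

-> push(x='east')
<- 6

-> move(dir='east')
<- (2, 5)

-> sense(dir='south')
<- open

-> push(x='south')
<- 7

-> move(dir='south')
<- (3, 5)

-> sense(dir='west')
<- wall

-> sense(dir='south')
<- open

-> push(x='south')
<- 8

-> move(dir='south')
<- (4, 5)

-> sense(dir='west')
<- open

-> push(x='west')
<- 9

-> move(dir='west')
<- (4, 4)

-> sense(dir='west')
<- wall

-> sense(dir='south')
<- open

-> push(x='south')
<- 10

-> move(dir='south')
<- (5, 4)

-> sense(dir='east')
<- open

-> push(x='east')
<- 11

-> move(dir='east')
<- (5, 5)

-> sense(dir='south')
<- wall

-> pop()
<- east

-> move(dir='west')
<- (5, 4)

-> sense(dir='west')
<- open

-> push(x='west')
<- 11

-> move(dir='west')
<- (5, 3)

-> sense(dir='west')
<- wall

-> sense(dir='south')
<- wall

-> pop()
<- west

-> move(dir='east')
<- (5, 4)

-> sense(dir='south')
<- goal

-> move(dir='south')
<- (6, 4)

Answer: (6, 4)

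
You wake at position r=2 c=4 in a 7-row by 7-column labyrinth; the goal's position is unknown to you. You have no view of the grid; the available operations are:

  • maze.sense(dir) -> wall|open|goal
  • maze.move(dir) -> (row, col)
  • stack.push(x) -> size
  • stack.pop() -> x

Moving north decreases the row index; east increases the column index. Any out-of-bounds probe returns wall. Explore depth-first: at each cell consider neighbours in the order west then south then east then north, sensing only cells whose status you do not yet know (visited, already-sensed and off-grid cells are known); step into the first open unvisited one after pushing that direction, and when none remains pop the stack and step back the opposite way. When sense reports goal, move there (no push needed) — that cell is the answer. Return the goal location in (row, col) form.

Step: sense[dir=west]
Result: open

Step: push[x=west]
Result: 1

Step: move[dir=west]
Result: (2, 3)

Step: sense[dir=west]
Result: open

Step: push[x=west]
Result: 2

Step: move[dir=west]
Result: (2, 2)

Step: sense[dir=west]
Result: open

Step: push[x=west]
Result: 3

Step: move[dir=west]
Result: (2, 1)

Step: sense[dir=west]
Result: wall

Step: sense[dir=south]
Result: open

Step: push[x=south]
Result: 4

Step: move[dir=south]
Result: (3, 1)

Step: sense[dir=west]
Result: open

Step: push[x=west]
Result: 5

Step: move[dir=west]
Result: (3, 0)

Step: sense[dir=south]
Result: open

Step: push[x=south]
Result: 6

Step: move[dir=south]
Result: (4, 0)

Step: sense[dir=south]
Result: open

Step: push[x=south]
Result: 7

Step: move[dir=south]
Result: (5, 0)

Step: sense[dir=south]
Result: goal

Step: move[dir=south]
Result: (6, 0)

Answer: (6, 0)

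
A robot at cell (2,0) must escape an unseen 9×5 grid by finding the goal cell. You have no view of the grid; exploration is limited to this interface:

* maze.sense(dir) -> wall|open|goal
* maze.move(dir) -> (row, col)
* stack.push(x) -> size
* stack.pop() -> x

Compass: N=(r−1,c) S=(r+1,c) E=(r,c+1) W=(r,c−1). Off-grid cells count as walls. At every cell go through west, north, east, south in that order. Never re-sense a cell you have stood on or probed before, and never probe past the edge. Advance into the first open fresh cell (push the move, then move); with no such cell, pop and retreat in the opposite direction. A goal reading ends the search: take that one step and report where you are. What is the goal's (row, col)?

// 1. maze.sense(dir=north) : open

// 2. stack.push(x=north) : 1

// 3. maze.move(dir=north) : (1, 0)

// 4. maze.sense(dir=north) : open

// 5. stack.push(x=north) : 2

// 6. maze.move(dir=north) : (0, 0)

// 7. maze.sense(dir=east) : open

// 8. stack.push(x=east) : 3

// 9. maze.move(dir=east) : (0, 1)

// 10. maze.sense(dir=east) : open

// 11. stack.push(x=east) : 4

// 12. maze.move(dir=east) : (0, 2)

// 13. maze.sense(dir=east) : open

// 14. stack.push(x=east) : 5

// 15. maze.move(dir=east) : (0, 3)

// 16. maze.sense(dir=east) : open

// 17. stack.push(x=east) : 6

// 18. maze.move(dir=east) : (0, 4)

// 19. maze.sense(dir=south) : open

// 20. stack.push(x=south) : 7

// 21. maze.move(dir=south) : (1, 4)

// 22. maze.sense(dir=west) : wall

// 23. maze.sense(dir=south) : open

// 24. stack.push(x=south) : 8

// 25. maze.move(dir=south) : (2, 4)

// 26. maze.sense(dir=west) : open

// 27. stack.push(x=west) : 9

// 28. maze.move(dir=west) : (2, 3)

// 29. maze.sense(dir=west) : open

// 30. stack.push(x=west) : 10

// 31. maze.move(dir=west) : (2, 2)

// 32. maze.sense(dir=west) : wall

// 33. maze.sense(dir=north) : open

// 34. stack.push(x=north) : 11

// 35. maze.move(dir=north) : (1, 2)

// 36. maze.sense(dir=west) : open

// 37. stack.push(x=west) : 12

// 38. maze.move(dir=west) : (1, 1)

// 39. stack.pop() : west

// 40. maze.move(dir=east) : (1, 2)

// 41. stack.pop() : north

// 42. maze.move(dir=south) : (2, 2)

// 43. maze.sense(dir=south) : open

// 44. stack.push(x=south) : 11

// 45. maze.move(dir=south) : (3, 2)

// 46. maze.sense(dir=west) : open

// 47. stack.push(x=west) : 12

// 48. maze.move(dir=west) : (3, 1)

// 49. maze.sense(dir=west) : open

// 50. stack.push(x=west) : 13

// 51. maze.move(dir=west) : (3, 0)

// 52. maze.sense(dir=south) : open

// 53. stack.push(x=south) : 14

// 54. maze.move(dir=south) : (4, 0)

// 55. maze.sense(dir=east) : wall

// 56. maze.sense(dir=south) : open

// 57. stack.push(x=south) : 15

// 58. maze.move(dir=south) : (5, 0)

// 59. maze.sense(dir=east) : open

// 60. stack.push(x=east) : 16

// 61. maze.move(dir=east) : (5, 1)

// 62. maze.sense(dir=east) : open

// 63. stack.push(x=east) : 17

// 64. maze.move(dir=east) : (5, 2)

// 65. maze.sense(dir=north) : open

// 66. stack.push(x=north) : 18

// 67. maze.move(dir=north) : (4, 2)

// 68. maze.sense(dir=east) : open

// 69. stack.push(x=east) : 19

// 70. maze.move(dir=east) : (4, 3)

// 71. maze.sense(dir=north) : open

// 72. stack.push(x=north) : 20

// 73. maze.move(dir=north) : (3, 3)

// 74. maze.sense(dir=east) : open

// 75. stack.push(x=east) : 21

// 76. maze.move(dir=east) : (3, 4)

// 77. maze.sense(dir=south) : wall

// 78. stack.pop() : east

// 79. maze.move(dir=west) : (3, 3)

// 80. stack.pop() : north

// 81. maze.move(dir=south) : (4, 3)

// 82. maze.sense(dir=south) : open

// 83. stack.push(x=south) : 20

// 84. maze.move(dir=south) : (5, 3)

// 85. maze.sense(dir=east) : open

// 86. stack.push(x=east) : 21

// 87. maze.move(dir=east) : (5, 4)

// 88. maze.sense(dir=south) : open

// 89. stack.push(x=south) : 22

// 90. maze.move(dir=south) : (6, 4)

// 91. maze.sense(dir=west) : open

// 92. stack.push(x=west) : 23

// 93. maze.move(dir=west) : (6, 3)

// 94. maze.sense(dir=west) : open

// 95. stack.push(x=west) : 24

// 96. maze.move(dir=west) : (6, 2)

// 97. maze.sense(dir=west) : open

// 98. stack.push(x=west) : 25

// 99. maze.move(dir=west) : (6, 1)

// 100. maze.sense(dir=west) : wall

// 101. maze.sense(dir=south) : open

// 102. stack.push(x=south) : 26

// 103. maze.move(dir=south) : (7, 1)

// 104. maze.sense(dir=west) : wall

// 105. maze.sense(dir=east) : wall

// 106. maze.sense(dir=south) : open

// 107. stack.push(x=south) : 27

// 108. maze.move(dir=south) : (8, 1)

// 109. maze.sense(dir=west) : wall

// 110. maze.sense(dir=east) : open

// 111. stack.push(x=east) : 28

// 112. maze.move(dir=east) : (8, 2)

// 113. maze.sense(dir=east) : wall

// 114. stack.pop() : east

// 115. maze.move(dir=west) : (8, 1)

// 116. stack.pop() : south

// 117. maze.move(dir=north) : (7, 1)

// 118. stack.pop() : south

// 119. maze.move(dir=north) : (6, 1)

// 120. stack.pop() : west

// 121. maze.move(dir=east) : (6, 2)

// 122. stack.pop() : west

// 123. maze.move(dir=east) : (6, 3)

// 124. maze.sense(dir=south) : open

// 125. stack.push(x=south) : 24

// 126. maze.move(dir=south) : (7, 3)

// 127. maze.sense(dir=east) : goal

// 128. maze.move(dir=east) : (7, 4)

Answer: (7, 4)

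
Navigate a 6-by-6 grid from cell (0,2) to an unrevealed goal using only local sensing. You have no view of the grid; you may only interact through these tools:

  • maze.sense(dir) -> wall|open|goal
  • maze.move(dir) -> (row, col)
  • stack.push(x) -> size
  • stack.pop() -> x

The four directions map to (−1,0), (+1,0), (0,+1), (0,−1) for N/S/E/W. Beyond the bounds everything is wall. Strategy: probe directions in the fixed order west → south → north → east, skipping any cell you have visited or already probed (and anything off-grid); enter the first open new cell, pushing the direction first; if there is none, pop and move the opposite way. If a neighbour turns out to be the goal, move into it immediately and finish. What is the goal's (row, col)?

==> sense(dir→west)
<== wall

==> sense(dir→south)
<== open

==> push(x→south)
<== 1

==> move(dir→south)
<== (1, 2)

==> sense(dir→west)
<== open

==> push(x→west)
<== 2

==> move(dir→west)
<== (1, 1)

==> sense(dir→west)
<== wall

==> sense(dir→south)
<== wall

==> pop()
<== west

==> move(dir→east)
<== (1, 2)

==> sense(dir→south)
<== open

==> push(x→south)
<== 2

==> move(dir→south)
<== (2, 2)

==> sense(dir→south)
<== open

==> push(x→south)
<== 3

==> move(dir→south)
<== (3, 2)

==> sense(dir→west)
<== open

==> push(x→west)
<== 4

==> move(dir→west)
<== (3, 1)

==> sense(dir→west)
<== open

==> push(x→west)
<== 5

==> move(dir→west)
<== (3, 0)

==> sense(dir→south)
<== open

==> push(x→south)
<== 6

==> move(dir→south)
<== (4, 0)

==> sense(dir→south)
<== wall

==> sense(dir→east)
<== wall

==> pop()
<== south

==> move(dir→north)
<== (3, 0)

==> sense(dir→north)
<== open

==> push(x→north)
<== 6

==> move(dir→north)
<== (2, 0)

==> pop()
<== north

==> move(dir→south)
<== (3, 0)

==> pop()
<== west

==> move(dir→east)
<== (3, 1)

==> pop()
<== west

==> move(dir→east)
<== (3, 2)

==> sense(dir→south)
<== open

==> push(x→south)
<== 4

==> move(dir→south)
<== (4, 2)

==> sense(dir→south)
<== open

==> push(x→south)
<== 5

==> move(dir→south)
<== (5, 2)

==> sense(dir→west)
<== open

==> push(x→west)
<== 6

==> move(dir→west)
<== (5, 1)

==> pop()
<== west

==> move(dir→east)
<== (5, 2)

==> sense(dir→east)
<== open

==> push(x→east)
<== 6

==> move(dir→east)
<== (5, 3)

==> sense(dir→north)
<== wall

==> sense(dir→east)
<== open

==> push(x→east)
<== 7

==> move(dir→east)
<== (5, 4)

==> sense(dir→north)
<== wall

==> sense(dir→east)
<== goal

==> move(dir→east)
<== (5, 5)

Answer: (5, 5)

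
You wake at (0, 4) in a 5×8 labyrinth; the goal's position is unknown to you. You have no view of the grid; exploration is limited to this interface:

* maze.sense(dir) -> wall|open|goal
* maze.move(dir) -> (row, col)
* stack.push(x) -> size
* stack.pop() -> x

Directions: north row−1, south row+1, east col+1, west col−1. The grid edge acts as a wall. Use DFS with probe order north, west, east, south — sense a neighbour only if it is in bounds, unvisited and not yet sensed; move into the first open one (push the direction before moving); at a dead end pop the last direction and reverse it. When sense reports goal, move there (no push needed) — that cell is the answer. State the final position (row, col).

Step: maze.sense[dir→west]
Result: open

Step: stack.push[x→west]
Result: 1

Step: maze.move[dir→west]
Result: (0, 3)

Step: maze.sense[dir→west]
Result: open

Step: stack.push[x→west]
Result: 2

Step: maze.move[dir→west]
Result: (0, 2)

Step: maze.sense[dir→west]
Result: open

Step: stack.push[x→west]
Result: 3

Step: maze.move[dir→west]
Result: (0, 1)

Step: maze.sense[dir→west]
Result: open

Step: stack.push[x→west]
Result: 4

Step: maze.move[dir→west]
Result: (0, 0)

Step: maze.sense[dir→south]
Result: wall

Step: stack.pop[]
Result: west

Step: maze.move[dir→east]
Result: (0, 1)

Step: maze.sense[dir→south]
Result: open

Step: stack.push[x→south]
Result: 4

Step: maze.move[dir→south]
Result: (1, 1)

Step: maze.sense[dir→east]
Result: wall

Step: maze.sense[dir→south]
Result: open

Step: stack.push[x→south]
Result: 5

Step: maze.move[dir→south]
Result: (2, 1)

Step: maze.sense[dir→west]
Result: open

Step: stack.push[x→west]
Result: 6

Step: maze.move[dir→west]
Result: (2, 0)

Step: maze.sense[dir→south]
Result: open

Step: stack.push[x→south]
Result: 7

Step: maze.move[dir→south]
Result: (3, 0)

Step: maze.sense[dir→east]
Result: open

Step: stack.push[x→east]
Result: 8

Step: maze.move[dir→east]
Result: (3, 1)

Step: maze.sense[dir→east]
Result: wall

Step: maze.sense[dir→south]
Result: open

Step: stack.push[x→south]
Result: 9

Step: maze.move[dir→south]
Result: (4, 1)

Step: maze.sense[dir→west]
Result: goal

Step: maze.move[dir→west]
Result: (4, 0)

Answer: (4, 0)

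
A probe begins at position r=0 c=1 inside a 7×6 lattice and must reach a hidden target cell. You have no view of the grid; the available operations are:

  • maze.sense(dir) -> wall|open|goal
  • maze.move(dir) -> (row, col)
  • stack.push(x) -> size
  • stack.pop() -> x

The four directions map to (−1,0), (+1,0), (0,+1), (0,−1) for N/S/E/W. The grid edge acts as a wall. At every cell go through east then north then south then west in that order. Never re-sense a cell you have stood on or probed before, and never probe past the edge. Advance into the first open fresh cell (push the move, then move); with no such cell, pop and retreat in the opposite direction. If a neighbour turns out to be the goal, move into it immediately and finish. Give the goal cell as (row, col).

-- maze.sense(dir=east) ~> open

-- stack.push(x=east) ~> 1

-- maze.move(dir=east) ~> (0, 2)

-- maze.sense(dir=east) ~> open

-- stack.push(x=east) ~> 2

-- maze.move(dir=east) ~> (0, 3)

-- maze.sense(dir=east) ~> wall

-- maze.sense(dir=south) ~> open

-- stack.push(x=south) ~> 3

-- maze.move(dir=south) ~> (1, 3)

-- maze.sense(dir=east) ~> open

-- stack.push(x=east) ~> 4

-- maze.move(dir=east) ~> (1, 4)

-- maze.sense(dir=east) ~> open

-- stack.push(x=east) ~> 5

-- maze.move(dir=east) ~> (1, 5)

-- maze.sense(dir=north) ~> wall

-- maze.sense(dir=south) ~> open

-- stack.push(x=south) ~> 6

-- maze.move(dir=south) ~> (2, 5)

-- maze.sense(dir=south) ~> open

-- stack.push(x=south) ~> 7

-- maze.move(dir=south) ~> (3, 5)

-- maze.sense(dir=south) ~> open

-- stack.push(x=south) ~> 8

-- maze.move(dir=south) ~> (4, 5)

-- maze.sense(dir=south) ~> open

-- stack.push(x=south) ~> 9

-- maze.move(dir=south) ~> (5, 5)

-- maze.sense(dir=south) ~> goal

-- maze.move(dir=south) ~> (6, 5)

Answer: (6, 5)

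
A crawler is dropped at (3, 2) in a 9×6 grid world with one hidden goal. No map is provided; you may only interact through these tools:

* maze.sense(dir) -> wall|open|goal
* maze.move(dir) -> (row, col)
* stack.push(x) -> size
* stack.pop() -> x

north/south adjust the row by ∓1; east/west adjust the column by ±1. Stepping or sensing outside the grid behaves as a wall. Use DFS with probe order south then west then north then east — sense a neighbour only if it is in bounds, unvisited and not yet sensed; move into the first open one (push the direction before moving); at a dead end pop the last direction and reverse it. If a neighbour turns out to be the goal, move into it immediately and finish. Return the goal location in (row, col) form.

==> sense(south)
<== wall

==> sense(west)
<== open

==> push(west)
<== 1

==> move(west)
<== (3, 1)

==> sense(south)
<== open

==> push(south)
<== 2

==> move(south)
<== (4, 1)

==> sense(south)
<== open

==> push(south)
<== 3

==> move(south)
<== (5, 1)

==> sense(south)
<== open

==> push(south)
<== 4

==> move(south)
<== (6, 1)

==> sense(south)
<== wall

==> sense(west)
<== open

==> push(west)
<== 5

==> move(west)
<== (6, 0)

==> sense(south)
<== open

==> push(south)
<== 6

==> move(south)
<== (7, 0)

==> sense(south)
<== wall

==> pop()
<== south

==> move(north)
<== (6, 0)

==> sense(north)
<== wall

==> pop()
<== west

==> move(east)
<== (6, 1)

==> sense(east)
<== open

==> push(east)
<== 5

==> move(east)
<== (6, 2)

==> sense(south)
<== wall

==> sense(north)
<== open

==> push(north)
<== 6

==> move(north)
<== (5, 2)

==> sense(east)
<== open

==> push(east)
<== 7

==> move(east)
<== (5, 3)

==> sense(south)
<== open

==> push(south)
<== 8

==> move(south)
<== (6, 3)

==> sense(south)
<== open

==> push(south)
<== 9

==> move(south)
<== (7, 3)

==> sense(south)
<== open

==> push(south)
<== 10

==> move(south)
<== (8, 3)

==> sense(west)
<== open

==> push(west)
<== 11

==> move(west)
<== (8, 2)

==> sense(west)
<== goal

==> move(west)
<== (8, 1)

Answer: (8, 1)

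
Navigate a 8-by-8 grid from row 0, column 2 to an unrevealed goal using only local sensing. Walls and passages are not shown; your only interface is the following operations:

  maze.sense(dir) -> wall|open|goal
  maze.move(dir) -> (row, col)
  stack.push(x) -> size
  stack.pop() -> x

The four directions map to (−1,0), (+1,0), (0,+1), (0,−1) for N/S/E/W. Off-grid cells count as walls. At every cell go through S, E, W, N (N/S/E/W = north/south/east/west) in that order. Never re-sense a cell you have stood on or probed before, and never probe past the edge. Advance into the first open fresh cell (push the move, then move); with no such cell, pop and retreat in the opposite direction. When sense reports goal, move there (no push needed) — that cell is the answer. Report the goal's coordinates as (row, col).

·→ maze.sense(dir=south)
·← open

·→ stack.push(x=south)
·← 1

·→ maze.move(dir=south)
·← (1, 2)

·→ maze.sense(dir=south)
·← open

·→ stack.push(x=south)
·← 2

·→ maze.move(dir=south)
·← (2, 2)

·→ maze.sense(dir=south)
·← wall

·→ maze.sense(dir=east)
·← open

·→ stack.push(x=east)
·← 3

·→ maze.move(dir=east)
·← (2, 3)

·→ maze.sense(dir=south)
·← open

·→ stack.push(x=south)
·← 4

·→ maze.move(dir=south)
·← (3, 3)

·→ maze.sense(dir=south)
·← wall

·→ maze.sense(dir=east)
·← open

·→ stack.push(x=east)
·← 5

·→ maze.move(dir=east)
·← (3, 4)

·→ maze.sense(dir=south)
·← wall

·→ maze.sense(dir=east)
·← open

·→ stack.push(x=east)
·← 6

·→ maze.move(dir=east)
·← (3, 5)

·→ maze.sense(dir=south)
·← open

·→ stack.push(x=south)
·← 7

·→ maze.move(dir=south)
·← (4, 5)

·→ maze.sense(dir=south)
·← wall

·→ maze.sense(dir=east)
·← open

·→ stack.push(x=east)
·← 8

·→ maze.move(dir=east)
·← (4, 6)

·→ maze.sense(dir=south)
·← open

·→ stack.push(x=south)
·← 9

·→ maze.move(dir=south)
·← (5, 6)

·→ maze.sense(dir=south)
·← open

·→ stack.push(x=south)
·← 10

·→ maze.move(dir=south)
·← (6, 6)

·→ maze.sense(dir=south)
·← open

·→ stack.push(x=south)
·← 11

·→ maze.move(dir=south)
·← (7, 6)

·→ maze.sense(dir=east)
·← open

·→ stack.push(x=east)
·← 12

·→ maze.move(dir=east)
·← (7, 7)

·→ maze.sense(dir=north)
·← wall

·→ stack.pop()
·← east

·→ maze.move(dir=west)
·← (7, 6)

·→ maze.sense(dir=west)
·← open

·→ stack.push(x=west)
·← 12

·→ maze.move(dir=west)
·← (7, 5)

·→ maze.sense(dir=west)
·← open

·→ stack.push(x=west)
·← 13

·→ maze.move(dir=west)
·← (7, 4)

·→ maze.sense(dir=west)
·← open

·→ stack.push(x=west)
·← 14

·→ maze.move(dir=west)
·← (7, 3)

·→ maze.sense(dir=west)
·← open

·→ stack.push(x=west)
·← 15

·→ maze.move(dir=west)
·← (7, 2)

·→ maze.sense(dir=west)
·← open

·→ stack.push(x=west)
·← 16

·→ maze.move(dir=west)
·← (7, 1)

·→ maze.sense(dir=west)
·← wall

·→ maze.sense(dir=north)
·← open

·→ stack.push(x=north)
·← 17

·→ maze.move(dir=north)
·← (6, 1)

·→ maze.sense(dir=east)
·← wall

·→ maze.sense(dir=west)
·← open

·→ stack.push(x=west)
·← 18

·→ maze.move(dir=west)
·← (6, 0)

·→ maze.sense(dir=north)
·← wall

·→ stack.pop()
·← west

·→ maze.move(dir=east)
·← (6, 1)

·→ maze.sense(dir=north)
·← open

·→ stack.push(x=north)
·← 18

·→ maze.move(dir=north)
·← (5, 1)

·→ maze.sense(dir=east)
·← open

·→ stack.push(x=east)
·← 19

·→ maze.move(dir=east)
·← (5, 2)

·→ maze.sense(dir=east)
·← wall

·→ maze.sense(dir=north)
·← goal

·→ maze.move(dir=north)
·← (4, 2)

Answer: (4, 2)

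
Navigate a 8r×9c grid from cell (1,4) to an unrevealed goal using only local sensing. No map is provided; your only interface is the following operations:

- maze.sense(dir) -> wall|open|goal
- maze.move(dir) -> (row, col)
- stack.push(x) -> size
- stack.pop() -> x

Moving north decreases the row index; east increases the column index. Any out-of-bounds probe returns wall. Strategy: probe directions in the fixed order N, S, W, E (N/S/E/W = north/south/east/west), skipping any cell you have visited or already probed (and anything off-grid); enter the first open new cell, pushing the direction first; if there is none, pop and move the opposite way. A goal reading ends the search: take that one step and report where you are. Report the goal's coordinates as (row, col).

Step: maze.sense[dir='north']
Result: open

Step: stack.push[x='north']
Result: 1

Step: maze.move[dir='north']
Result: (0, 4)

Step: maze.sense[dir='west']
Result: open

Step: stack.push[x='west']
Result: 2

Step: maze.move[dir='west']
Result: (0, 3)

Step: maze.sense[dir='south']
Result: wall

Step: maze.sense[dir='west']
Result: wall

Step: stack.pop[]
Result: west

Step: maze.move[dir='east']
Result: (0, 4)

Step: maze.sense[dir='east']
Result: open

Step: stack.push[x='east']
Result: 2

Step: maze.move[dir='east']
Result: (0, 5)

Step: maze.sense[dir='south']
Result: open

Step: stack.push[x='south']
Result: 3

Step: maze.move[dir='south']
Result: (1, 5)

Step: maze.sense[dir='south']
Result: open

Step: stack.push[x='south']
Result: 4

Step: maze.move[dir='south']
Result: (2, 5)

Step: maze.sense[dir='south']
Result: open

Step: stack.push[x='south']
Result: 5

Step: maze.move[dir='south']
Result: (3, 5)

Step: maze.sense[dir='south']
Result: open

Step: stack.push[x='south']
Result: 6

Step: maze.move[dir='south']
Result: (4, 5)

Step: maze.sense[dir='south']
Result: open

Step: stack.push[x='south']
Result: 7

Step: maze.move[dir='south']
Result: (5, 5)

Step: maze.sense[dir='south']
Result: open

Step: stack.push[x='south']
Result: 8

Step: maze.move[dir='south']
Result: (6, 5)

Step: maze.sense[dir='south']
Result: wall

Step: maze.sense[dir='west']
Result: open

Step: stack.push[x='west']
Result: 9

Step: maze.move[dir='west']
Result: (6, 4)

Step: maze.sense[dir='north']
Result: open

Step: stack.push[x='north']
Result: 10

Step: maze.move[dir='north']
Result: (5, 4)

Step: maze.sense[dir='north']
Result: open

Step: stack.push[x='north']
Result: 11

Step: maze.move[dir='north']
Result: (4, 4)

Step: maze.sense[dir='north']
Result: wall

Step: maze.sense[dir='west']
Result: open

Step: stack.push[x='west']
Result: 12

Step: maze.move[dir='west']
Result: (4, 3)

Step: maze.sense[dir='north']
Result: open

Step: stack.push[x='north']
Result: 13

Step: maze.move[dir='north']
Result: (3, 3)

Step: maze.sense[dir='north']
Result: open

Step: stack.push[x='north']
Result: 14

Step: maze.move[dir='north']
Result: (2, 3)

Step: maze.sense[dir='west']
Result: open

Step: stack.push[x='west']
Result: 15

Step: maze.move[dir='west']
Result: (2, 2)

Step: maze.sense[dir='north']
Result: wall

Step: maze.sense[dir='south']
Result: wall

Step: maze.sense[dir='west']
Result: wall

Step: stack.pop[]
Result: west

Step: maze.move[dir='east']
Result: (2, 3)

Step: maze.sense[dir='east']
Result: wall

Step: stack.pop[]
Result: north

Step: maze.move[dir='south']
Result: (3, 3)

Step: stack.pop[]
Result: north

Step: maze.move[dir='south']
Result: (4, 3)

Step: maze.sense[dir='south']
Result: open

Step: stack.push[x='south']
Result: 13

Step: maze.move[dir='south']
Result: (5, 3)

Step: maze.sense[dir='south']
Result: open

Step: stack.push[x='south']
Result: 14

Step: maze.move[dir='south']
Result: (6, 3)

Step: maze.sense[dir='south']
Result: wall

Step: maze.sense[dir='west']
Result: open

Step: stack.push[x='west']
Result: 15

Step: maze.move[dir='west']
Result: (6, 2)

Step: maze.sense[dir='north']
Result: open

Step: stack.push[x='north']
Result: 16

Step: maze.move[dir='north']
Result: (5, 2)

Step: maze.sense[dir='north']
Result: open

Step: stack.push[x='north']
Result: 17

Step: maze.move[dir='north']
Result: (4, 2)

Step: maze.sense[dir='west']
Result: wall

Step: stack.pop[]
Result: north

Step: maze.move[dir='south']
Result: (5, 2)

Step: maze.sense[dir='west']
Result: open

Step: stack.push[x='west']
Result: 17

Step: maze.move[dir='west']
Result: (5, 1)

Step: maze.sense[dir='south']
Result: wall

Step: maze.sense[dir='west']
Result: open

Step: stack.push[x='west']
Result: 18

Step: maze.move[dir='west']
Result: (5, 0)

Step: maze.sense[dir='north']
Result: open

Step: stack.push[x='north']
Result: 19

Step: maze.move[dir='north']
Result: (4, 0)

Step: maze.sense[dir='north']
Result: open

Step: stack.push[x='north']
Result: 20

Step: maze.move[dir='north']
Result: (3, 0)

Step: maze.sense[dir='north']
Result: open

Step: stack.push[x='north']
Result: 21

Step: maze.move[dir='north']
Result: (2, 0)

Step: maze.sense[dir='north']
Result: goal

Step: maze.move[dir='north']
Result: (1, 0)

Answer: (1, 0)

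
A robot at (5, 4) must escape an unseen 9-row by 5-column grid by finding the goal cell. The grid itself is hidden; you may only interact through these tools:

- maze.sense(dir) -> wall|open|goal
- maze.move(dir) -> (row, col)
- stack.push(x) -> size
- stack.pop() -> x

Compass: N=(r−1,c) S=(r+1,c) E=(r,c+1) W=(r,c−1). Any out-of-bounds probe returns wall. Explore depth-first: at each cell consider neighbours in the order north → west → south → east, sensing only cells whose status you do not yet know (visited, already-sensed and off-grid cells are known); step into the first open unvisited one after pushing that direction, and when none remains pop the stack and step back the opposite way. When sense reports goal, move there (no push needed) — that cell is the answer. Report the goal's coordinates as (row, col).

>>> sense dir→north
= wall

>>> sense dir→west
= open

>>> push x→west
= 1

>>> move dir→west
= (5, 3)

>>> sense dir→north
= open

>>> push x→north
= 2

>>> move dir→north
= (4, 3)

>>> sense dir→north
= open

>>> push x→north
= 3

>>> move dir→north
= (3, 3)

>>> sense dir→north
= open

>>> push x→north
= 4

>>> move dir→north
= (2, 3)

>>> sense dir→north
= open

>>> push x→north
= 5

>>> move dir→north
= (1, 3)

>>> sense dir→north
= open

>>> push x→north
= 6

>>> move dir→north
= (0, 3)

>>> sense dir→west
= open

>>> push x→west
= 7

>>> move dir→west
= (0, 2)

>>> sense dir→west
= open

>>> push x→west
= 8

>>> move dir→west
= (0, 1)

>>> sense dir→west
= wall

>>> sense dir→south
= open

>>> push x→south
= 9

>>> move dir→south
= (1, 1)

>>> sense dir→west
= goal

>>> move dir→west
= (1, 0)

Answer: (1, 0)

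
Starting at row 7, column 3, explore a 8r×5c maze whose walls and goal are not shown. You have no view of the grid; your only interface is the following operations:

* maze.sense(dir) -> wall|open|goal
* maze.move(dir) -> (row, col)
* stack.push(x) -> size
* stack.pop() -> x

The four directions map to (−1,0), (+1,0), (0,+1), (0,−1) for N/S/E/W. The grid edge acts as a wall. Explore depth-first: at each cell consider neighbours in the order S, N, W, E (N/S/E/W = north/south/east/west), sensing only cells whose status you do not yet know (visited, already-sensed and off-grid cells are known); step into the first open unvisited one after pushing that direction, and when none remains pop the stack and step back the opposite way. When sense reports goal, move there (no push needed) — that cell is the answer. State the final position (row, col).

I use maze.sense(dir='north'), and get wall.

I use maze.sense(dir='west'), — result: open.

I invoke stack.push(x='west'), and get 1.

Invoking maze.move(dir='west'), and see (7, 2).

I use maze.sense(dir='north'), giving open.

Then stack.push(x='north'), giving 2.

Then maze.move(dir='north'), giving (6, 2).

I use maze.sense(dir='north'), → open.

Now I run stack.push(x='north'), and get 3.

Now I run maze.move(dir='north'), yielding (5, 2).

Now I run maze.sense(dir='north'), → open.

Using stack.push(x='north'), giving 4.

Invoking maze.move(dir='north'), which returns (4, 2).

I run maze.sense(dir='north'), — result: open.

Then stack.push(x='north'), : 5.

Using maze.move(dir='north'), giving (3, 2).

I invoke maze.sense(dir='north'), : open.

I try stack.push(x='north'), — result: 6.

Using maze.move(dir='north'), → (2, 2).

Next I call maze.sense(dir='north'), → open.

I try stack.push(x='north'), and get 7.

Now I run maze.move(dir='north'), which returns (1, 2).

Next I call maze.sense(dir='north'), and get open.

I call stack.push(x='north'), and observe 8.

I call maze.move(dir='north'), which returns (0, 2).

I call maze.sense(dir='west'), and observe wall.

I call maze.sense(dir='east'), — result: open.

I try stack.push(x='east'), → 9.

Next I call maze.move(dir='east'), giving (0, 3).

I try maze.sense(dir='south'), : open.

I use stack.push(x='south'), and see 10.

Calling maze.move(dir='south'), which returns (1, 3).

Using maze.sense(dir='south'), and get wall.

I run maze.sense(dir='east'), : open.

Now I run stack.push(x='east'), → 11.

I call maze.move(dir='east'), and see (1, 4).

I use maze.sense(dir='south'), which returns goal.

Then maze.move(dir='south'), → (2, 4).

Answer: (2, 4)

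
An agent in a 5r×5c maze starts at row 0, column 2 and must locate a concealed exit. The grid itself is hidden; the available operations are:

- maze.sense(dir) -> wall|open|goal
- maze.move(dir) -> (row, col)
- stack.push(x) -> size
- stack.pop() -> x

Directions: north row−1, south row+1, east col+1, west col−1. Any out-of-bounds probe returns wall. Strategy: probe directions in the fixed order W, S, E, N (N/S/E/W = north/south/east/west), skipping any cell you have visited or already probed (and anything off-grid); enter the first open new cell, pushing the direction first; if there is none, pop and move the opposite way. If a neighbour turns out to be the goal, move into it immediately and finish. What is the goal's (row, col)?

-> sense(dir→west)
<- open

-> push(x→west)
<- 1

-> move(dir→west)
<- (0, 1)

-> sense(dir→west)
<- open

-> push(x→west)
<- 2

-> move(dir→west)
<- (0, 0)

-> sense(dir→south)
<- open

-> push(x→south)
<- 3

-> move(dir→south)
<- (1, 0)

-> sense(dir→south)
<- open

-> push(x→south)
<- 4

-> move(dir→south)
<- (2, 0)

-> sense(dir→south)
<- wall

-> sense(dir→east)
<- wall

-> pop()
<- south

-> move(dir→north)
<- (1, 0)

-> sense(dir→east)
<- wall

-> pop()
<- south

-> move(dir→north)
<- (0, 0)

-> pop()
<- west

-> move(dir→east)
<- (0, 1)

-> pop()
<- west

-> move(dir→east)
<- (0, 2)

-> sense(dir→south)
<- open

-> push(x→south)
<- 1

-> move(dir→south)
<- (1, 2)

-> sense(dir→south)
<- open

-> push(x→south)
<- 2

-> move(dir→south)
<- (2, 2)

-> sense(dir→south)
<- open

-> push(x→south)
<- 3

-> move(dir→south)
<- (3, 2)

-> sense(dir→west)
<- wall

-> sense(dir→south)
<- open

-> push(x→south)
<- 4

-> move(dir→south)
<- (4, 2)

-> sense(dir→west)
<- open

-> push(x→west)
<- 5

-> move(dir→west)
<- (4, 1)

-> sense(dir→west)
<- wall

-> pop()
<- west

-> move(dir→east)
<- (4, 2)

-> sense(dir→east)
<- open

-> push(x→east)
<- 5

-> move(dir→east)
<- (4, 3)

-> sense(dir→east)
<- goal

-> move(dir→east)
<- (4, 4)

Answer: (4, 4)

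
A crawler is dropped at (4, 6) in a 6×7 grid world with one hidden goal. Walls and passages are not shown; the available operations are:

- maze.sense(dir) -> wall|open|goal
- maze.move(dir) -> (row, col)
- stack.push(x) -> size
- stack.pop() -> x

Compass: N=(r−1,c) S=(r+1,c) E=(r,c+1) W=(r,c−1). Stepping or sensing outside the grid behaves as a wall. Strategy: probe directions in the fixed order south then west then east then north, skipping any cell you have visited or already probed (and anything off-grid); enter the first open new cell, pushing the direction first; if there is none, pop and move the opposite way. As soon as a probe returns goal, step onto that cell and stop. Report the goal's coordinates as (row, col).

~$ maze.sense south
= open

~$ stack.push south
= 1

~$ maze.move south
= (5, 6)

~$ maze.sense west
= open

~$ stack.push west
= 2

~$ maze.move west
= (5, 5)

~$ maze.sense west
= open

~$ stack.push west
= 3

~$ maze.move west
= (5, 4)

~$ maze.sense west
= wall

~$ maze.sense north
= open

~$ stack.push north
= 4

~$ maze.move north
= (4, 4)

~$ maze.sense west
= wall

~$ maze.sense east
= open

~$ stack.push east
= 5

~$ maze.move east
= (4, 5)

~$ maze.sense north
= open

~$ stack.push north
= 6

~$ maze.move north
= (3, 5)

~$ maze.sense west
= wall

~$ maze.sense east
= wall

~$ maze.sense north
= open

~$ stack.push north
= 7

~$ maze.move north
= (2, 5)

~$ maze.sense west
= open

~$ stack.push west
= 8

~$ maze.move west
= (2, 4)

~$ maze.sense west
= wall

~$ maze.sense north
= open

~$ stack.push north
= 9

~$ maze.move north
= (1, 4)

~$ maze.sense west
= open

~$ stack.push west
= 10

~$ maze.move west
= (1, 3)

~$ maze.sense west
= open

~$ stack.push west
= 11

~$ maze.move west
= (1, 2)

~$ maze.sense south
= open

~$ stack.push south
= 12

~$ maze.move south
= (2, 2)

~$ maze.sense south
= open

~$ stack.push south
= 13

~$ maze.move south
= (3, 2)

~$ maze.sense south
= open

~$ stack.push south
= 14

~$ maze.move south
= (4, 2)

~$ maze.sense south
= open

~$ stack.push south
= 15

~$ maze.move south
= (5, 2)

~$ maze.sense west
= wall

~$ stack.pop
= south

~$ maze.move north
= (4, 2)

~$ maze.sense west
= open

~$ stack.push west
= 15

~$ maze.move west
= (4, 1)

~$ maze.sense west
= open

~$ stack.push west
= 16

~$ maze.move west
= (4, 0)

~$ maze.sense south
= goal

~$ maze.move south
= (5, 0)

Answer: (5, 0)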